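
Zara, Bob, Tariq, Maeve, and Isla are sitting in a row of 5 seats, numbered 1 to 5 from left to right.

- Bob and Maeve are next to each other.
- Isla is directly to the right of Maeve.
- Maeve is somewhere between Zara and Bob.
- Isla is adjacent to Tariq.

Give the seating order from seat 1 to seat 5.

From clues 1–2: Bob is in {1,2,3}.
From clues 1–3: Zara is in {4,5}.
From clues 1–4: Bob → seat 1, Maeve → seat 2, Isla → seat 3, Tariq → seat 4, Zara → seat 5.

Bob, Maeve, Isla, Tariq, Zara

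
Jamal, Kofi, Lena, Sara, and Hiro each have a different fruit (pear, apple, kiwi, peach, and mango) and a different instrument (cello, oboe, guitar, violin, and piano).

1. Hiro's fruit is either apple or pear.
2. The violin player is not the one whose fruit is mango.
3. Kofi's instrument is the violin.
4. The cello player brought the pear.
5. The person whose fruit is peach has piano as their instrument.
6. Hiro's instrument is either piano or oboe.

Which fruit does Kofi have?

kiwi

With clues 1–3, mango is impossible for Kofi's fruit.
With clues 1–4, pear is impossible for Kofi's fruit.
With clues 1–5, peach is impossible for Kofi's fruit.
With clues 1–6, apple is impossible for Kofi's fruit.
That leaves kiwi.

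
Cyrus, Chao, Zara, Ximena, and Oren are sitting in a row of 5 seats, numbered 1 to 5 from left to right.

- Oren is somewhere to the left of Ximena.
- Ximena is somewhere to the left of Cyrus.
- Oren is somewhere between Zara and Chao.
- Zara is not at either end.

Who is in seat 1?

With clue 1, Ximena is ruled out for seat 1.
With clues 1–2, Cyrus is ruled out for seat 1.
With clues 1–3, Oren is ruled out for seat 1.
With clues 1–4, Zara is ruled out for seat 1.
So seat 1 is Chao.

Chao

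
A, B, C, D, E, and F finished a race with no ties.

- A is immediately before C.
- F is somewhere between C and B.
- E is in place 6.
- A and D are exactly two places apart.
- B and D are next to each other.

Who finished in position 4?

With clues 1–3, E is ruled out for place 4.
With clues 1–4, B and D are ruled out for place 4.
With clues 1–5, C and F are ruled out for place 4.
So place 4 is A.

A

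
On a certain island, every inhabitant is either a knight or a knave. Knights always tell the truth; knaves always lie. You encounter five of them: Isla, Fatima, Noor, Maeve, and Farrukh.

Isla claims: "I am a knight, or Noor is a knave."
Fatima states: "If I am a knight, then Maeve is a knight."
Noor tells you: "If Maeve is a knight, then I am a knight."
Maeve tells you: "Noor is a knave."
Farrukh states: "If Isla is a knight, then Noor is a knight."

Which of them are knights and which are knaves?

Consider Isla. Suppose Isla is a knave.
Then no assignment of the remaining roles makes every statement match its speaker's type — contradiction.
So Isla is a knight.
Consider Fatima. Suppose Fatima is a knave.
Then Fatima's own statement would have to be false, but it can't be — contradiction.
So Fatima is a knight.
Consider Noor. Suppose Noor is a knight.
Then no assignment of the remaining roles makes every statement match its speaker's type — contradiction.
So Noor is a knave.
With that fixed, Maeve's statement is true, so Maeve is a knight.
With that fixed, Farrukh's statement is false, so Farrukh is a knave.

Isla: knight, Fatima: knight, Noor: knave, Maeve: knight, Farrukh: knave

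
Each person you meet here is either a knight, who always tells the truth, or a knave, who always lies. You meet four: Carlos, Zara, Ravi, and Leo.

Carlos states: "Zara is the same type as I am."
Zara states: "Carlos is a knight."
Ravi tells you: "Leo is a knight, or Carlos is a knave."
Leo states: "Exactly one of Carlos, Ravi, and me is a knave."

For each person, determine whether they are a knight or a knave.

Consider Carlos. Suppose Carlos is a knave.
Then no assignment of the remaining roles makes every statement match its speaker's type — contradiction.
So Carlos is a knight.
With that fixed, Zara's statement is true, so Zara is a knight.
Consider Ravi. Suppose Ravi is a knight.
Then whichever role Leo has, Leo's statement has the wrong truth value — contradiction.
So Ravi is a knave.
Consider Leo. Suppose Leo is a knight.
Then Ravi's statement comes out true, contradicting Ravi being a knave.
So Leo is a knave.

Carlos: knight, Zara: knight, Ravi: knave, Leo: knave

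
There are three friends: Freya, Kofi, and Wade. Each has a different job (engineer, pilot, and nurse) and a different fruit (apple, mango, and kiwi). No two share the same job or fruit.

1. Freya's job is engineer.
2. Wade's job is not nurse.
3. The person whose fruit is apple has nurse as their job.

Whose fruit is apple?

Kofi

With clues 1–3, Freya and Wade are impossible for the one with fruit apple.
That leaves Kofi.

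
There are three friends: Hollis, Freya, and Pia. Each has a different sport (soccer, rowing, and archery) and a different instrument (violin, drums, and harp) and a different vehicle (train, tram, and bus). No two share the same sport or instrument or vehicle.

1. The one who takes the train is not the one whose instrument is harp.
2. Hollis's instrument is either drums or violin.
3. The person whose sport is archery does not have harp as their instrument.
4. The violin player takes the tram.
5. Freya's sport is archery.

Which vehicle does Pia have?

bus

With clues 1–5, train and tram are impossible for Pia's vehicle.
That leaves bus.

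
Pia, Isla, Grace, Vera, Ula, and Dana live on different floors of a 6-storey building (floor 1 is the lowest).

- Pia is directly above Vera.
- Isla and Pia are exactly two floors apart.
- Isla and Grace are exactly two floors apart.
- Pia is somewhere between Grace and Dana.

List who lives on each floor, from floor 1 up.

Grace, Ula, Isla, Vera, Pia, Dana

From clue 1: Pia is in {2,3,4,5,6}.
From clues 1–3: Isla is in {3,4}.
From clues 1–4: Grace → floor 1, Ula → floor 2, Isla → floor 3, Vera → floor 4, Pia → floor 5, Dana → floor 6.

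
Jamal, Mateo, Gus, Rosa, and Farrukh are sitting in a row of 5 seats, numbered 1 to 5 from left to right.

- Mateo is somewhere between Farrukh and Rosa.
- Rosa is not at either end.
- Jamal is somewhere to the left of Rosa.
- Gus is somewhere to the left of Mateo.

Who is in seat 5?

Farrukh

With clue 1, Mateo is ruled out for seat 5.
With clues 1–2, Rosa is ruled out for seat 5.
With clues 1–3, Jamal is ruled out for seat 5.
With clues 1–4, Gus is ruled out for seat 5.
So seat 5 is Farrukh.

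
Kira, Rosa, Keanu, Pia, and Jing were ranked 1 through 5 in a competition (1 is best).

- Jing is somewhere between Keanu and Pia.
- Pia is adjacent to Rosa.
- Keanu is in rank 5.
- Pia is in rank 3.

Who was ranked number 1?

Kira

With clue 1, Jing is ruled out for rank 1.
With clues 1–3, Keanu is ruled out for rank 1.
With clues 1–4, Pia and Rosa are ruled out for rank 1.
So rank 1 is Kira.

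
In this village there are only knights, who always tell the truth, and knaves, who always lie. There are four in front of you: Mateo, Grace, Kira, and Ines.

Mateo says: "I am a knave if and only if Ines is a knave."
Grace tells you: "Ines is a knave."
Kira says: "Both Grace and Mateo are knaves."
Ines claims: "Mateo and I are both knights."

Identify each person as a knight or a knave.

Mateo: knight, Grace: knave, Kira: knave, Ines: knight

Consider Mateo. Suppose Mateo is a knave.
Then no assignment of the remaining roles makes every statement match its speaker's type — contradiction.
So Mateo is a knight.
With that fixed, Kira's statement is false, so Kira is a knave.
Consider Grace. Suppose Grace is a knight.
Then no assignment of the remaining roles makes every statement match its speaker's type — contradiction.
So Grace is a knave.
Consider Ines. Suppose Ines is a knave.
Then Mateo's statement comes out false, contradicting Mateo being a knight.
So Ines is a knight.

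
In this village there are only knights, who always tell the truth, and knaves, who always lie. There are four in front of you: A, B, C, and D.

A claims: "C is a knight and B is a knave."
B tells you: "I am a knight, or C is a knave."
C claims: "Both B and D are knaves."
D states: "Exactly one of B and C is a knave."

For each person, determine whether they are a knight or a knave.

A: knave, B: knight, C: knave, D: knight

Consider A. Suppose A is a knight.
Then no assignment of the remaining roles makes every statement match its speaker's type — contradiction.
So A is a knave.
Consider B. Suppose B is a knave.
Then no assignment of the remaining roles makes every statement match its speaker's type — contradiction.
So B is a knight.
With that fixed, C's statement is false, so C is a knave.
With that fixed, D's statement is true, so D is a knight.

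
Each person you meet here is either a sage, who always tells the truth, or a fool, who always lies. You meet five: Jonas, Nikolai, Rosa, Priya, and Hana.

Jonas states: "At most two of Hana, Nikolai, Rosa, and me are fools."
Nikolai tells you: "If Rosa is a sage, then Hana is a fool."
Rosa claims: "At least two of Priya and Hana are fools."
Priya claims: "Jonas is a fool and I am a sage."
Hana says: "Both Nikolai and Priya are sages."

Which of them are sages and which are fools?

Consider Jonas. Suppose Jonas is a fool.
Then no assignment of the remaining roles makes every statement match its speaker's type — contradiction.
So Jonas is a sage.
With that fixed, Priya's statement is false, so Priya is a fool.
With that fixed, Hana's statement is false, so Hana is a fool.
With that fixed, Nikolai's statement is true, so Nikolai is a sage.
With that fixed, Rosa's statement is true, so Rosa is a sage.

Jonas: sage, Nikolai: sage, Rosa: sage, Priya: fool, Hana: fool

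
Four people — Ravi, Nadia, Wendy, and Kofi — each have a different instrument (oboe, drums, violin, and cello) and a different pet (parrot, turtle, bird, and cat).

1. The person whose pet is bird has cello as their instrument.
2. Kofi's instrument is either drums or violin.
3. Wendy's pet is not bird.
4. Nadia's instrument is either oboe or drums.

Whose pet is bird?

Ravi

With clues 1–2, Kofi is impossible for the one with pet bird.
With clues 1–3, Wendy is impossible for the one with pet bird.
With clues 1–4, Nadia is impossible for the one with pet bird.
That leaves Ravi.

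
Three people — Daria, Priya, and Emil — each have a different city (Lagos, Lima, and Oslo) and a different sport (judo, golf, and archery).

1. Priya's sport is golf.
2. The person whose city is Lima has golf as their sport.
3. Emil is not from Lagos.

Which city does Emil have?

Oslo

With clues 1–2, Lima is impossible for Emil's city.
With clues 1–3, Lagos is impossible for Emil's city.
That leaves Oslo.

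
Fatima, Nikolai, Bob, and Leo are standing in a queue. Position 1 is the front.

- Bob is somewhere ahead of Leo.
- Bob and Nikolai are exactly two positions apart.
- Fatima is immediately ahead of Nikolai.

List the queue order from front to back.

Bob, Fatima, Nikolai, Leo

From clue 1: Bob is in {1,2,3}.
From clues 1–2: Fatima is in {1,2,4}.
From clues 1–3: Bob → position 1, Fatima → position 2, Nikolai → position 3, Leo → position 4.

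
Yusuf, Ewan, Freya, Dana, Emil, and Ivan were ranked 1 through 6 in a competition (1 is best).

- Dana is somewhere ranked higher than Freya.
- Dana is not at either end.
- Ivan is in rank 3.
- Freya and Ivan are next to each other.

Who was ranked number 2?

Dana

With clues 1–2, Freya is ruled out for rank 2.
With clues 1–3, Ivan is ruled out for rank 2.
With clues 1–4, Emil, Ewan, and Yusuf are ruled out for rank 2.
So rank 2 is Dana.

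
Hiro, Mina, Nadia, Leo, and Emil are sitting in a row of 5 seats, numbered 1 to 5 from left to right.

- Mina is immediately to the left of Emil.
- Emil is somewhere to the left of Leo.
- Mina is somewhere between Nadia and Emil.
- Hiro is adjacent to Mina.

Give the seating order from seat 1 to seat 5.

Nadia, Hiro, Mina, Emil, Leo

From clue 1: Mina is in {1,2,3,4}.
From clues 1–2: Mina is in {1,2,3}.
From clues 1–3: Mina is in {2,3}.
From clues 1–4: Nadia → seat 1, Hiro → seat 2, Mina → seat 3, Emil → seat 4, Leo → seat 5.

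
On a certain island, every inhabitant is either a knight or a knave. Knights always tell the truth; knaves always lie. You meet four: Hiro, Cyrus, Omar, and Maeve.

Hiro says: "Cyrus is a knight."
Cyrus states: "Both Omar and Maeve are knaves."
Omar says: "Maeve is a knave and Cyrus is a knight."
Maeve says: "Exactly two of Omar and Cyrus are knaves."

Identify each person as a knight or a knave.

Hiro: knave, Cyrus: knave, Omar: knave, Maeve: knight

Consider Hiro. Suppose Hiro is a knight.
Then no assignment of the remaining roles makes every statement match its speaker's type — contradiction.
So Hiro is a knave.
Consider Cyrus. Suppose Cyrus is a knight.
Then Hiro's statement comes out true, contradicting Hiro being a knave.
So Cyrus is a knave.
With that fixed, Omar's statement is false, so Omar is a knave.
With that fixed, Maeve's statement is true, so Maeve is a knight.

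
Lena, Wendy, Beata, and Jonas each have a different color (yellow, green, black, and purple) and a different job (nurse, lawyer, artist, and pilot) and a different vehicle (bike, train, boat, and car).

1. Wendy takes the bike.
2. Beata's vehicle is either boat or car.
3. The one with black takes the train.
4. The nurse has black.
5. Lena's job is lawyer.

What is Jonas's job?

With clues 1–5, artist, lawyer, and pilot are impossible for Jonas's job.
That leaves nurse.

nurse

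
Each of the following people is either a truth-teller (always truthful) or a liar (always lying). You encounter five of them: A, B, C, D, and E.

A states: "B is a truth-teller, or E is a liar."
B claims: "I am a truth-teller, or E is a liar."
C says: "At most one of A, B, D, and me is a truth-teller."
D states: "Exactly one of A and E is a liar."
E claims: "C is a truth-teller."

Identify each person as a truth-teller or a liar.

Consider A. Suppose A is a liar.
Then no assignment of the remaining roles makes every statement match its speaker's type — contradiction.
So A is a truth-teller.
Consider B. Suppose B is a liar.
Then no assignment of the remaining roles makes every statement match its speaker's type — contradiction.
So B is a truth-teller.
With that fixed, C's statement is false, so C is a liar.
With that fixed, E's statement is false, so E is a liar.
With that fixed, D's statement is true, so D is a truth-teller.

A: truth-teller, B: truth-teller, C: liar, D: truth-teller, E: liar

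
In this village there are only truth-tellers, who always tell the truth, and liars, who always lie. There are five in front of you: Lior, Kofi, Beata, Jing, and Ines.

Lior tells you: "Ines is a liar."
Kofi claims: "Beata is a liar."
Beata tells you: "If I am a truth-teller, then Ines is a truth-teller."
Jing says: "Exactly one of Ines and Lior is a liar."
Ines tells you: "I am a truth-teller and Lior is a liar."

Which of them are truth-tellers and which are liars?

Consider Lior. Suppose Lior is a truth-teller.
Then no assignment of the remaining roles makes every statement match its speaker's type — contradiction.
So Lior is a liar.
Consider Kofi. Suppose Kofi is a truth-teller.
Then no assignment of the remaining roles makes every statement match its speaker's type — contradiction.
So Kofi is a liar.
Consider Beata. Suppose Beata is a liar.
Then Kofi's statement comes out true, contradicting Kofi being a liar.
So Beata is a truth-teller.
Consider Jing. Suppose Jing is a liar.
Then no assignment of the remaining roles makes every statement match its speaker's type — contradiction.
So Jing is a truth-teller.
Consider Ines. Suppose Ines is a liar.
Then Lior's statement comes out true, contradicting Lior being a liar.
So Ines is a truth-teller.

Lior: liar, Kofi: liar, Beata: truth-teller, Jing: truth-teller, Ines: truth-teller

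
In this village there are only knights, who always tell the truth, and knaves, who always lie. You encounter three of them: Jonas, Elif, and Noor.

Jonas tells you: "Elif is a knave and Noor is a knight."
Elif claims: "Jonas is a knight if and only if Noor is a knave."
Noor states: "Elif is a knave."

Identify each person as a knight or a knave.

Consider Jonas. Suppose Jonas is a knave.
Then no assignment of the remaining roles makes every statement match its speaker's type — contradiction.
So Jonas is a knight.
Consider Elif. Suppose Elif is a knight.
Then Jonas's statement comes out false, contradicting Jonas being a knight.
So Elif is a knave.
With that fixed, Noor's statement is true, so Noor is a knight.

Jonas: knight, Elif: knave, Noor: knight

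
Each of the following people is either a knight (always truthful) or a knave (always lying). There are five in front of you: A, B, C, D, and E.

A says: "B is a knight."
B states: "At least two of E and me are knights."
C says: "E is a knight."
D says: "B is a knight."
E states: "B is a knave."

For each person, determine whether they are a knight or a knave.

Consider A. Suppose A is a knight.
Then no assignment of the remaining roles makes every statement match its speaker's type — contradiction.
So A is a knave.
Consider B. Suppose B is a knight.
Then A's statement comes out true, contradicting A being a knave.
So B is a knave.
With that fixed, D's statement is false, so D is a knave.
With that fixed, E's statement is true, so E is a knight.
With that fixed, C's statement is true, so C is a knight.

A: knave, B: knave, C: knight, D: knave, E: knight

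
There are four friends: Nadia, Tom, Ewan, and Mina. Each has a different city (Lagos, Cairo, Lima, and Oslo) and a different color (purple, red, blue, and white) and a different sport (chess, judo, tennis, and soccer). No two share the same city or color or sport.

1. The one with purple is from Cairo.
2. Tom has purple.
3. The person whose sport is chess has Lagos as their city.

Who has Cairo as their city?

With clues 1–2, Ewan, Mina, and Nadia are impossible for the one with city Cairo.
That leaves Tom.

Tom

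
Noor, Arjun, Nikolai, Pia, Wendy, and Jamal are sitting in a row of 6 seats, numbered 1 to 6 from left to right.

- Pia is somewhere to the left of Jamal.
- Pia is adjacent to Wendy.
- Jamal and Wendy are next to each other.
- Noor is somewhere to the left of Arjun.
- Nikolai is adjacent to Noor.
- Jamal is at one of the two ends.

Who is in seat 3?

Arjun

With clues 1–4, Noor is ruled out for seat 3.
With clues 1–5, Nikolai and Wendy are ruled out for seat 3.
With clues 1–6, Jamal and Pia are ruled out for seat 3.
So seat 3 is Arjun.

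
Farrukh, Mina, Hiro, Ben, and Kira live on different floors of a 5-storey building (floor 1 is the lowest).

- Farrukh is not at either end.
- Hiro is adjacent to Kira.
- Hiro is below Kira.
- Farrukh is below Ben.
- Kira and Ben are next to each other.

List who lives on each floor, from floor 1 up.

Mina, Farrukh, Hiro, Kira, Ben

From clue 1: Farrukh is in {2,3,4}.
From clues 1–5: Mina → floor 1, Farrukh → floor 2, Hiro → floor 3, Kira → floor 4, Ben → floor 5.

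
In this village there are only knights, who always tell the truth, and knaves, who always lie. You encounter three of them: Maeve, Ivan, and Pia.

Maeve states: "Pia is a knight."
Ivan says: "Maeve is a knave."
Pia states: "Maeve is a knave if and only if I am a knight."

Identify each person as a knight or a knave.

Consider Maeve. Suppose Maeve is a knight.
Then whichever role Pia has, Pia's statement has the wrong truth value — contradiction.
So Maeve is a knave.
With that fixed, Ivan's statement is true, so Ivan is a knight.
Consider Pia. Suppose Pia is a knight.
Then Maeve's statement comes out true, contradicting Maeve being a knave.
So Pia is a knave.

Maeve: knave, Ivan: knight, Pia: knave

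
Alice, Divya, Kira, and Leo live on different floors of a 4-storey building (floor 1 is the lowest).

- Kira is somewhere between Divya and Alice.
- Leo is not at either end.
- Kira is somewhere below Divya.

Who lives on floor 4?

Divya

With clue 1, Kira is ruled out for floor 4.
With clues 1–2, Leo is ruled out for floor 4.
With clues 1–3, Alice is ruled out for floor 4.
So floor 4 is Divya.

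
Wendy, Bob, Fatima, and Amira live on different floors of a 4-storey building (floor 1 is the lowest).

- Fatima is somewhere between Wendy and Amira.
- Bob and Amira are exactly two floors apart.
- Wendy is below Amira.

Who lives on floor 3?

Fatima

With clues 1–2, Amira and Wendy are ruled out for floor 3.
With clues 1–3, Bob is ruled out for floor 3.
So floor 3 is Fatima.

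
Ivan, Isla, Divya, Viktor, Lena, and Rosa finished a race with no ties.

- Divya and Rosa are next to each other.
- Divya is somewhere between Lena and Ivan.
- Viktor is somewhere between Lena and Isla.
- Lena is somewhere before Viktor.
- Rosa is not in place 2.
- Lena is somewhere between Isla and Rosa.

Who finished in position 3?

Rosa

With clues 1–4, Ivan, Lena, and Viktor are ruled out for place 3.
With clues 1–6, Divya and Isla are ruled out for place 3.
So place 3 is Rosa.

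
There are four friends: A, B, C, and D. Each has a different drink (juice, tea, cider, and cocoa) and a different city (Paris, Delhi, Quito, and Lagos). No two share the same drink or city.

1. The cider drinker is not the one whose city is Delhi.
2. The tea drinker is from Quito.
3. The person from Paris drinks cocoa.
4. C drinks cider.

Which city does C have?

With clues 1–4, Delhi, Paris, and Quito are impossible for C's city.
That leaves Lagos.

Lagos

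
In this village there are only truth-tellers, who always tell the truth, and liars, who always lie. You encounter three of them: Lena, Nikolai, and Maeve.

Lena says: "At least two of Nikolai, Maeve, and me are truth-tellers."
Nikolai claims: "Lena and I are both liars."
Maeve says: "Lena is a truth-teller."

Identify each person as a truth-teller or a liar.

Consider Lena. Suppose Lena is a liar.
Then whichever role Nikolai has, Nikolai's statement has the wrong truth value — contradiction.
So Lena is a truth-teller.
With that fixed, Nikolai's statement is false, so Nikolai is a liar.
With that fixed, Maeve's statement is true, so Maeve is a truth-teller.

Lena: truth-teller, Nikolai: liar, Maeve: truth-teller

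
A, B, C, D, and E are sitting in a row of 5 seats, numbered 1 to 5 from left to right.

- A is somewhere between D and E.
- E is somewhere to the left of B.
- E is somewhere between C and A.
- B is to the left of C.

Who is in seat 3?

E

With clues 1–3, C and D are ruled out for seat 3.
With clues 1–4, A and B are ruled out for seat 3.
So seat 3 is E.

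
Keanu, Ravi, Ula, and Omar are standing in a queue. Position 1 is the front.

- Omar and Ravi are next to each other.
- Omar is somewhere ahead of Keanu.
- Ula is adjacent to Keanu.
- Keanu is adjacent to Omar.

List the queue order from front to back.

From clues 1–2: Keanu is in {3,4}.
From clues 1–4: Ravi → position 1, Omar → position 2, Keanu → position 3, Ula → position 4.

Ravi, Omar, Keanu, Ula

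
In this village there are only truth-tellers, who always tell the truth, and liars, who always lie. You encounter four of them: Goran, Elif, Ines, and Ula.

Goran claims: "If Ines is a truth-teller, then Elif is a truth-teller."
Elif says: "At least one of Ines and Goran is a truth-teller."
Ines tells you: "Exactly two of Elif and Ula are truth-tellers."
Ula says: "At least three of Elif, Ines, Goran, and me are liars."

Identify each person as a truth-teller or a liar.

Consider Goran. Suppose Goran is a liar.
Then no assignment of the remaining roles makes every statement match its speaker's type — contradiction.
So Goran is a truth-teller.
With that fixed, Elif's statement is true, so Elif is a truth-teller.
With that fixed, Ula's statement is false, so Ula is a liar.
With that fixed, Ines's statement is false, so Ines is a liar.

Goran: truth-teller, Elif: truth-teller, Ines: liar, Ula: liar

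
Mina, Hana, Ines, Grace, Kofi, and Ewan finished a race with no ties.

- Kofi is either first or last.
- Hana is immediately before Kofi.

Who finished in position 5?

Hana

With clue 1, Kofi is ruled out for place 5.
With clues 1–2, Ewan, Grace, Ines, and Mina are ruled out for place 5.
So place 5 is Hana.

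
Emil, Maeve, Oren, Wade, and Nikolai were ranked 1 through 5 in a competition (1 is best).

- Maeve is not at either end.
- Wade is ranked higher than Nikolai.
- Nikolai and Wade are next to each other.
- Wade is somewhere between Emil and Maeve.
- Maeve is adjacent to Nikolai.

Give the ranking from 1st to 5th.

From clue 1: Maeve is in {2,3,4}.
From clues 1–4: Emil is in {1,5}.
From clues 1–5: Emil → rank 1, Wade → rank 2, Nikolai → rank 3, Maeve → rank 4, Oren → rank 5.

Emil, Wade, Nikolai, Maeve, Oren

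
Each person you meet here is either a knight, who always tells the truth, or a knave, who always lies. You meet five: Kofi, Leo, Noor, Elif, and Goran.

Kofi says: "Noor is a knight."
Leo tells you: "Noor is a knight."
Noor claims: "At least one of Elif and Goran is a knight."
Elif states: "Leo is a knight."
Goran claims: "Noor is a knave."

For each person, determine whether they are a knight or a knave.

Kofi: knight, Leo: knight, Noor: knight, Elif: knight, Goran: knave

Consider Kofi. Suppose Kofi is a knave.
Then no assignment of the remaining roles makes every statement match its speaker's type — contradiction.
So Kofi is a knight.
Consider Leo. Suppose Leo is a knave.
Then no assignment of the remaining roles makes every statement match its speaker's type — contradiction.
So Leo is a knight.
With that fixed, Elif's statement is true, so Elif is a knight.
With that fixed, Noor's statement is true, so Noor is a knight.
With that fixed, Goran's statement is false, so Goran is a knave.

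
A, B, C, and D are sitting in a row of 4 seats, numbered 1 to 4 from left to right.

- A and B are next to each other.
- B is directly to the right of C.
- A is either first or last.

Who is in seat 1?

D

With clues 1–2, A and B are ruled out for seat 1.
With clues 1–3, C is ruled out for seat 1.
So seat 1 is D.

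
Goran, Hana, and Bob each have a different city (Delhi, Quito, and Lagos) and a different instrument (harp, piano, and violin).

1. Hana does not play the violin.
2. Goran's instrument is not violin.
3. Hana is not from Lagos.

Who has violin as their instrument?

Clue 1 rules out Hana for the one with instrument violin.
With clues 1–2, Goran is impossible for the one with instrument violin.
That leaves Bob.

Bob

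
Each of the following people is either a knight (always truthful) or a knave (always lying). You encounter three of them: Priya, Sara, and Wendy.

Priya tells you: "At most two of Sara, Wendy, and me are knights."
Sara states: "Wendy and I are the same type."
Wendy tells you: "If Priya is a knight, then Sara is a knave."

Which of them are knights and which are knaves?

Priya: knight, Sara: knave, Wendy: knight

Consider Priya. Suppose Priya is a knave.
Then Priya's own statement would have to be false, but it can't be — contradiction.
So Priya is a knight.
Consider Sara. Suppose Sara is a knight.
Then no assignment of the remaining roles makes every statement match its speaker's type — contradiction.
So Sara is a knave.
With that fixed, Wendy's statement is true, so Wendy is a knight.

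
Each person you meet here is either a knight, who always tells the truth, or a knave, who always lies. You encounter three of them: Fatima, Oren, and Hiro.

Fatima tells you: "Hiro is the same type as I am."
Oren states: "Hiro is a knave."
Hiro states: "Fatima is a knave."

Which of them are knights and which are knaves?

Fatima: knave, Oren: knave, Hiro: knight

Consider Fatima. Suppose Fatima is a knight.
Then no assignment of the remaining roles makes every statement match its speaker's type — contradiction.
So Fatima is a knave.
With that fixed, Hiro's statement is true, so Hiro is a knight.
With that fixed, Oren's statement is false, so Oren is a knave.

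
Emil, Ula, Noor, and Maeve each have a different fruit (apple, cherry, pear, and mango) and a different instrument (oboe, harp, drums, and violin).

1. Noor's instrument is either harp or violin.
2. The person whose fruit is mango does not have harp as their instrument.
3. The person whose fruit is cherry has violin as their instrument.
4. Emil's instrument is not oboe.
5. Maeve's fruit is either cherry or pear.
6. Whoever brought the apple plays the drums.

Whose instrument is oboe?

Clue 1 rules out Noor for the one with instrument oboe.
With clues 1–4, Emil is impossible for the one with instrument oboe.
With clues 1–6, Maeve is impossible for the one with instrument oboe.
That leaves Ula.

Ula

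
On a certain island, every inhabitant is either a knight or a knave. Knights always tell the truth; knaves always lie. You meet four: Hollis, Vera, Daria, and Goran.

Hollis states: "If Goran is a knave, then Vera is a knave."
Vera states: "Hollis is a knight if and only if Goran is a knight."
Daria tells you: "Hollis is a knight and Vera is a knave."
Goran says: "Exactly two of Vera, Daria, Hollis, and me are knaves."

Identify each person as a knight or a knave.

Consider Hollis. Suppose Hollis is a knight.
Then no assignment of the remaining roles makes every statement match its speaker's type — contradiction.
So Hollis is a knave.
With that fixed, Daria's statement is false, so Daria is a knave.
Consider Vera. Suppose Vera is a knave.
Then Hollis's statement comes out true, contradicting Hollis being a knave.
So Vera is a knight.
Consider Goran. Suppose Goran is a knight.
Then Hollis's statement comes out true, contradicting Hollis being a knave.
So Goran is a knave.

Hollis: knave, Vera: knight, Daria: knave, Goran: knave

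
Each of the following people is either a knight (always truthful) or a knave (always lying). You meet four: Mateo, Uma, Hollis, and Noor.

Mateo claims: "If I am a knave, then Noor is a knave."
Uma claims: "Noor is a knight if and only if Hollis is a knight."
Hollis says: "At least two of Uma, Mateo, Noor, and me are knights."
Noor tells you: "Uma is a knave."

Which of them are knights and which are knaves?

Mateo: knave, Uma: knave, Hollis: knave, Noor: knight

Consider Mateo. Suppose Mateo is a knight.
Then no assignment of the remaining roles makes every statement match its speaker's type — contradiction.
So Mateo is a knave.
Consider Uma. Suppose Uma is a knight.
Then no assignment of the remaining roles makes every statement match its speaker's type — contradiction.
So Uma is a knave.
With that fixed, Noor's statement is true, so Noor is a knight.
Consider Hollis. Suppose Hollis is a knight.
Then Uma's statement comes out true, contradicting Uma being a knave.
So Hollis is a knave.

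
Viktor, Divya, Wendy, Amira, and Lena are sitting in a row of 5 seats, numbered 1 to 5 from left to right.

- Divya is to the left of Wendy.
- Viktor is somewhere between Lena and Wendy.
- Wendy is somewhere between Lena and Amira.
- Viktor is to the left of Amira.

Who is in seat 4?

With clues 1–3, Amira, Divya, and Lena are ruled out for seat 4.
With clues 1–4, Viktor is ruled out for seat 4.
So seat 4 is Wendy.

Wendy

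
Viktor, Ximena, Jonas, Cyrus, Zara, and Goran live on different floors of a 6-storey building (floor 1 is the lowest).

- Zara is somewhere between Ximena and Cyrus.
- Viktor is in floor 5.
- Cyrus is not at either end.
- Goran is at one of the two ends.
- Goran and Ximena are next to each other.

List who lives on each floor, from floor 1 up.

Goran, Ximena, Zara, Cyrus, Viktor, Jonas

From clue 1: Zara is in {2,3,4,5}.
From clues 1–2: Viktor → floor 5.
From clues 1–3: Cyrus is in {2,3,4}.
From clues 1–4: Goran is in {1,6}.
From clues 1–5: Goran → floor 1, Ximena → floor 2, Zara → floor 3, Cyrus → floor 4, Jonas → floor 6.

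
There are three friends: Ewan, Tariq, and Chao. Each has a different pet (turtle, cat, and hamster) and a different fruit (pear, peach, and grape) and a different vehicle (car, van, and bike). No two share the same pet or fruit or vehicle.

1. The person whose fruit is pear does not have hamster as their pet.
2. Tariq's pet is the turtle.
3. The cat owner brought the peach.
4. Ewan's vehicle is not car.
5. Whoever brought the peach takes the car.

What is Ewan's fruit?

With clues 1–3, pear is impossible for Ewan's fruit.
With clues 1–5, peach is impossible for Ewan's fruit.
That leaves grape.

grape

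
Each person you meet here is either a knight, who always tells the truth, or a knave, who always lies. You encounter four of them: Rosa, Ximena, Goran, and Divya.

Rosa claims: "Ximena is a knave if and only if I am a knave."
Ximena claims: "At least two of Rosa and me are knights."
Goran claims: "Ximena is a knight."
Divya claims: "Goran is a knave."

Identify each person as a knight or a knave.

Consider Rosa. Suppose Rosa is a knave.
Then no assignment of the remaining roles makes every statement match its speaker's type — contradiction.
So Rosa is a knight.
Consider Ximena. Suppose Ximena is a knave.
Then Rosa's statement comes out false, contradicting Rosa being a knight.
So Ximena is a knight.
With that fixed, Goran's statement is true, so Goran is a knight.
With that fixed, Divya's statement is false, so Divya is a knave.

Rosa: knight, Ximena: knight, Goran: knight, Divya: knave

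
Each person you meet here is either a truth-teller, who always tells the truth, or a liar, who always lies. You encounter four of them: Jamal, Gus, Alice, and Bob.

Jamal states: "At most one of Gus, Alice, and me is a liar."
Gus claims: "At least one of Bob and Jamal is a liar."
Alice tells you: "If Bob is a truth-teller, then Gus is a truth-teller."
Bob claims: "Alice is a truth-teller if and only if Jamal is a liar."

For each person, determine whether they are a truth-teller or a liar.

Consider Jamal. Suppose Jamal is a liar.
Then no assignment of the remaining roles makes every statement match its speaker's type — contradiction.
So Jamal is a truth-teller.
Consider Gus. Suppose Gus is a liar.
Then no assignment of the remaining roles makes every statement match its speaker's type — contradiction.
So Gus is a truth-teller.
With that fixed, Alice's statement is true, so Alice is a truth-teller.
With that fixed, Bob's statement is false, so Bob is a liar.

Jamal: truth-teller, Gus: truth-teller, Alice: truth-teller, Bob: liar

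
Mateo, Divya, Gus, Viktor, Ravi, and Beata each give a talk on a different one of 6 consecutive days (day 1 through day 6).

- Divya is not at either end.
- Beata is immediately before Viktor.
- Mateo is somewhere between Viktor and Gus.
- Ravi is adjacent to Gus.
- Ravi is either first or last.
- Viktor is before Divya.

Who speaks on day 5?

With clues 1–4, Divya, Mateo, and Viktor are ruled out for day 5.
With clues 1–5, Ravi is ruled out for day 5.
With clues 1–6, Beata is ruled out for day 5.
So day 5 is Gus.

Gus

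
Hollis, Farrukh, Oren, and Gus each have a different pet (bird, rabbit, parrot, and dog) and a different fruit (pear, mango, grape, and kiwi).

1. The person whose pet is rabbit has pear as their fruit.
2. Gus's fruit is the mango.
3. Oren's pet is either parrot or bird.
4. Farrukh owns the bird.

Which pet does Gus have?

dog

With clues 1–2, rabbit is impossible for Gus's pet.
With clues 1–4, bird and parrot are impossible for Gus's pet.
That leaves dog.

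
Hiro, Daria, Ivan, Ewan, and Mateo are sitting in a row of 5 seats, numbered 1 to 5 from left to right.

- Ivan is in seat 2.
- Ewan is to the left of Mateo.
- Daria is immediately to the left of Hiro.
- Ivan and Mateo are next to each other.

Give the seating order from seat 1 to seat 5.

Ewan, Ivan, Mateo, Daria, Hiro

From clue 1: Ivan → seat 2.
From clues 1–2: Ewan is in {1,3,4}.
From clues 1–3: Ewan → seat 1.
From clues 1–4: Mateo → seat 3, Daria → seat 4, Hiro → seat 5.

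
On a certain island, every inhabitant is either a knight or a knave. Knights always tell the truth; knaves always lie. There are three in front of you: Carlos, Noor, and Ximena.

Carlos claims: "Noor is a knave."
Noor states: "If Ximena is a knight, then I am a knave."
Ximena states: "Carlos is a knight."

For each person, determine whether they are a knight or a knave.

Carlos: knave, Noor: knight, Ximena: knave

Consider Carlos. Suppose Carlos is a knight.
Then no assignment of the remaining roles makes every statement match its speaker's type — contradiction.
So Carlos is a knave.
With that fixed, Ximena's statement is false, so Ximena is a knave.
With that fixed, Noor's statement is true, so Noor is a knight.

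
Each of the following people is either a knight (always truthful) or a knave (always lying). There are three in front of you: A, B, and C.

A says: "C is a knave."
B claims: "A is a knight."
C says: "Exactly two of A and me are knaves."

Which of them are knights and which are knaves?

A: knight, B: knight, C: knave

Consider A. Suppose A is a knave.
Then whichever role C has, C's statement has the wrong truth value — contradiction.
So A is a knight.
With that fixed, B's statement is true, so B is a knight.
With that fixed, C's statement is false, so C is a knave.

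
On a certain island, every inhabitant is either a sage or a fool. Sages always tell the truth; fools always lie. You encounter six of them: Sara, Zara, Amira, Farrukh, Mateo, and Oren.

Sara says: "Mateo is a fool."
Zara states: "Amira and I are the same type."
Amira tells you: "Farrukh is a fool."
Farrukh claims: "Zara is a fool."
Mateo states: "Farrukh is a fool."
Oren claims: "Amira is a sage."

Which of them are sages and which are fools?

Consider Sara. Suppose Sara is a sage.
Then no assignment of the remaining roles makes every statement match its speaker's type — contradiction.
So Sara is a fool.
Consider Zara. Suppose Zara is a fool.
Then no assignment of the remaining roles makes every statement match its speaker's type — contradiction.
So Zara is a sage.
With that fixed, Farrukh's statement is false, so Farrukh is a fool.
With that fixed, Mateo's statement is true, so Mateo is a sage.
With that fixed, Amira's statement is true, so Amira is a sage.
With that fixed, Oren's statement is true, so Oren is a sage.

Sara: fool, Zara: sage, Amira: sage, Farrukh: fool, Mateo: sage, Oren: sage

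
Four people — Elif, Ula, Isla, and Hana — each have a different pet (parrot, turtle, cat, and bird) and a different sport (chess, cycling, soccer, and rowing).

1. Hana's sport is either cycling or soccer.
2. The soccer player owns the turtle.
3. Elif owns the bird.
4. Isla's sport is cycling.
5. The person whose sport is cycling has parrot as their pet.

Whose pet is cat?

Ula

With clues 1–3, Elif is impossible for the one with pet cat.
With clues 1–4, Hana is impossible for the one with pet cat.
With clues 1–5, Isla is impossible for the one with pet cat.
That leaves Ula.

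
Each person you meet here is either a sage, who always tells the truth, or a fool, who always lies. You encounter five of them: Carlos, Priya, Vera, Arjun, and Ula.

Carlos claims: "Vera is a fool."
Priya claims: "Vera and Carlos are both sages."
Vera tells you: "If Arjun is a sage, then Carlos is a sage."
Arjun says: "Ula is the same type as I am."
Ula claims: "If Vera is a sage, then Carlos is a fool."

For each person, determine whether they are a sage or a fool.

Carlos: fool, Priya: fool, Vera: sage, Arjun: fool, Ula: sage

Consider Carlos. Suppose Carlos is a sage.
Then no assignment of the remaining roles makes every statement match its speaker's type — contradiction.
So Carlos is a fool.
With that fixed, Priya's statement is false, so Priya is a fool.
With that fixed, Ula's statement is true, so Ula is a sage.
Consider Vera. Suppose Vera is a fool.
Then Carlos's statement comes out true, contradicting Carlos being a fool.
So Vera is a sage.
Consider Arjun. Suppose Arjun is a sage.
Then Vera's statement comes out false, contradicting Vera being a sage.
So Arjun is a fool.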